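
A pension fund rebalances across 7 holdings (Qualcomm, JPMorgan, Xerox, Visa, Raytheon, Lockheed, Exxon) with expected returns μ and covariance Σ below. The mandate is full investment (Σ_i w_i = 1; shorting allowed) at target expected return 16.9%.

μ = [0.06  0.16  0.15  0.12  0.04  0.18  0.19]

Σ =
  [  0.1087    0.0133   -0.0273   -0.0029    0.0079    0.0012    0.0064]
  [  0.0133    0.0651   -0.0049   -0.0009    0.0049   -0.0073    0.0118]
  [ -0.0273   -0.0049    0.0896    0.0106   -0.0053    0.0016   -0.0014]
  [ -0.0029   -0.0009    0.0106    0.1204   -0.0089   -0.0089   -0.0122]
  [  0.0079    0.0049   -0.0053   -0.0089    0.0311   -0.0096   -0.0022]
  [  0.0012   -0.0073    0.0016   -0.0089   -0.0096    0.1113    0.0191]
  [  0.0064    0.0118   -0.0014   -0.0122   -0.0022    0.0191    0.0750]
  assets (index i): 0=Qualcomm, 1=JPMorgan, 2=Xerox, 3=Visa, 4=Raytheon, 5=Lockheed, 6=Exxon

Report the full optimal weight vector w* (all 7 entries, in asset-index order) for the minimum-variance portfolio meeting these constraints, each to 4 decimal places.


-0.0004  0.2836  0.1909  0.1166  -0.0339  0.1827  0.2604

g=Σ⁻¹μ = [0.5066  2.1700  1.9191  1.3486  2.1894  1.6728  2.0421]
h=Σ⁻¹𝟙 = [8.3315  11.3396  15.1403  12.1320  38.7419  11.8066  11.2241]
a=μᵀg=1.603964  b=𝟙ᵀg=11.848539  c=𝟙ᵀh=108.715890  D=ac−b²=33.988499
λ₁=(c·0.169−b)/D = (108.715890·0.169−11.848539)/33.988499 = 0.191960
λ₂=(a−b·0.169)/D = (1.603964−11.848539·0.169)/33.988499 = -0.011723
w* = 0.191960·g + -0.011723·h:
  w_0 = 0.191960·0.5066 + -0.011723·8.3315 = -0.0004  (Qualcomm)
  w_1 = 0.191960·2.1700 + -0.011723·11.3396 = 0.2836  (JPMorgan)
  w_2 = 0.191960·1.9191 + -0.011723·15.1403 = 0.1909  (Xerox)
  w_3 = 0.191960·1.3486 + -0.011723·12.1320 = 0.1166  (Visa)
  w_4 = 0.191960·2.1894 + -0.011723·38.7419 = -0.0339  (Raytheon)
  w_5 = 0.191960·1.6728 + -0.011723·11.8066 = 0.1827  (Lockheed)
  w_6 = 0.191960·2.0421 + -0.011723·11.2241 = 0.2604  (Exxon)
Σw_i=1.0000  μᵀw=0.1690
σ²=wᵀΣw=λ₁·μ_p+λ₂ = 0.191960·0.169 + -0.011723 = 0.020719 ≈ 0.0207


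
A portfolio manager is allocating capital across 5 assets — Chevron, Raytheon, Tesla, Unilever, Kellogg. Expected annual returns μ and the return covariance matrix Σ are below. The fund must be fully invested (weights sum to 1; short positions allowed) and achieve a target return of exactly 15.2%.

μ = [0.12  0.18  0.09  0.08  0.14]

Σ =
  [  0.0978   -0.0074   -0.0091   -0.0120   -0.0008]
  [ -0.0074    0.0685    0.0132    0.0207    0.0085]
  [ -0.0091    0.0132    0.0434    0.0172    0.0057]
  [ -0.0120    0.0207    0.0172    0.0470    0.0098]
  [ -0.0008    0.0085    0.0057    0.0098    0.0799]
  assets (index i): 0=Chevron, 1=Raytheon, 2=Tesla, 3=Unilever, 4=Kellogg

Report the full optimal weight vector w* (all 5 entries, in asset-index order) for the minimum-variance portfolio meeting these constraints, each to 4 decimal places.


0.2250  0.4718  0.1476  -0.0835  0.2391

g=Σ⁻¹μ = [1.5781  2.2621  1.4147  0.3013  1.3895]
h=Σ⁻¹𝟙 = [14.1156  7.6636  17.2056  13.3367  8.9785]
a=μᵀg=0.942513  b=𝟙ᵀg=6.945743  c=𝟙ᵀh=61.299970  D=ac−b²=9.532673
λ₁=(c·0.152−b)/D = (61.299970·0.152−6.945743)/9.532673 = 0.248813
λ₂=(a−b·0.152)/D = (0.942513−6.945743·0.152)/9.532673 = -0.011879
w* = 0.248813·g + -0.011879·h:
  w_0 = 0.248813·1.5781 + -0.011879·14.1156 = 0.2250  (Chevron)
  w_1 = 0.248813·2.2621 + -0.011879·7.6636 = 0.4718  (Raytheon)
  w_2 = 0.248813·1.4147 + -0.011879·17.2056 = 0.1476  (Tesla)
  w_3 = 0.248813·0.3013 + -0.011879·13.3367 = -0.0835  (Unilever)
  w_4 = 0.248813·1.3895 + -0.011879·8.9785 = 0.2391  (Kellogg)
Σw_i=1.0000  μᵀw=0.1520
σ²=wᵀΣw=λ₁·μ_p+λ₂ = 0.248813·0.152 + -0.011879 = 0.025940 ≈ 0.0259


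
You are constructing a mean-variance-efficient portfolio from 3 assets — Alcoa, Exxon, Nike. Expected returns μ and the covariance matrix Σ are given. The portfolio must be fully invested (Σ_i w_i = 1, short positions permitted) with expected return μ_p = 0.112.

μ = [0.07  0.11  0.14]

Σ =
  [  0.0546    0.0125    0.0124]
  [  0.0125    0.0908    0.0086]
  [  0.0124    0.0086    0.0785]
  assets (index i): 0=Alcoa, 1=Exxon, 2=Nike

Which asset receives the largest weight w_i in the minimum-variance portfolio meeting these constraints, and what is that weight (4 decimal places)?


x=Σ⁻¹μ = [0.7052  0.9660  1.5662]
y=Σ⁻¹𝟙 = [14.2730  8.1398  9.5925]
a=μᵀx=0.374897  b=𝟙ᵀx=3.237438  c=𝟙ᵀy=32.005293  D=ac−b²=1.517678
λ₁=(c·0.112−b)/D = (32.005293·0.112−3.237438)/1.517678 = 0.228741
λ₂=(a−b·0.112)/D = (0.374897−3.237438·0.112)/1.517678 = 0.008107
w* = 0.228741·x + 0.008107·y:
  w_0 = 0.228741·0.7052 + 0.008107·14.2730 = 0.2770  (Alcoa)
  w_1 = 0.228741·0.9660 + 0.008107·8.1398 = 0.2870  (Exxon)
  w_2 = 0.228741·1.5662 + 0.008107·9.5925 = 0.4360  (Nike)
Σw_i=1.0000  μᵀw=0.1120
σ²=wᵀΣw=λ₁·μ_p+λ₂ = 0.228741·0.112 + 0.008107 = 0.033726 ≈ 0.0337

Nike (0.4360)


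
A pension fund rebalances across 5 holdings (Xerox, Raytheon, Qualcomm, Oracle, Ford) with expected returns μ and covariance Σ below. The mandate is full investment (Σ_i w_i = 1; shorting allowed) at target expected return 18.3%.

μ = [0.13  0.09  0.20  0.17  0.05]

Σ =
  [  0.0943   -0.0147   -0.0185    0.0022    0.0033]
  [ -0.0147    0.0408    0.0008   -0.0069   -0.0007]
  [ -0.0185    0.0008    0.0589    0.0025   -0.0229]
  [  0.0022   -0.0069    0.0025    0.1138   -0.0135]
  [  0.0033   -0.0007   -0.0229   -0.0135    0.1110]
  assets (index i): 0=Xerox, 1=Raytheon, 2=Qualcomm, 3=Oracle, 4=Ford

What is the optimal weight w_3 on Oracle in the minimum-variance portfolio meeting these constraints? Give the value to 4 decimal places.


0.1841

g=Σ⁻¹μ = [2.7491  3.4231  4.7540  1.7314  1.5817]
h=Σ⁻¹𝟙 = [20.6501  33.6375  28.7132  11.6893  15.9526]
a=μᵀg=1.989696  b=𝟙ᵀg=14.239347  c=𝟙ᵀh=110.642743  D=ac−b²=17.386438
λ₁=(c·0.183−b)/D = (110.642743·0.183−14.239347)/17.386438 = 0.345573
λ₂=(a−b·0.183)/D = (1.989696−14.239347·0.183)/17.386438 = -0.035436
w* = 0.345573·g + -0.035436·h:
  w_0 = 0.345573·2.7491 + -0.035436·20.6501 = 0.2183  (Xerox)
  w_1 = 0.345573·3.4231 + -0.035436·33.6375 = -0.0090  (Raytheon)
  w_2 = 0.345573·4.7540 + -0.035436·28.7132 = 0.6254  (Qualcomm)
  w_3 = 0.345573·1.7314 + -0.035436·11.6893 = 0.1841  (Oracle)
  w_4 = 0.345573·1.5817 + -0.035436·15.9526 = -0.0187  (Ford)
Σw_i=1.0000  μᵀw=0.1830
σ²=wᵀΣw=λ₁·μ_p+λ₂ = 0.345573·0.183 + -0.035436 = 0.027804 ≈ 0.0278


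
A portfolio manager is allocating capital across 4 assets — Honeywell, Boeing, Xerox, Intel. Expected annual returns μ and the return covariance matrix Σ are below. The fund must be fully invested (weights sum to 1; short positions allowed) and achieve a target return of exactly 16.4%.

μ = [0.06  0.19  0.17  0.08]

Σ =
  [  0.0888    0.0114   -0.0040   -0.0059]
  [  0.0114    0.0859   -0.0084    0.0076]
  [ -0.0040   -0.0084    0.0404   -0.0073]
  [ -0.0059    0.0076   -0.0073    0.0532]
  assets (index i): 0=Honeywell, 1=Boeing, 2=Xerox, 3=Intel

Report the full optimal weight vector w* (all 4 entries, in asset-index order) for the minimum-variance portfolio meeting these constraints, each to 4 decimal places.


x=Σ⁻¹μ = [0.7219  2.4470  5.1386  1.9394]
y=Σ⁻¹𝟙 = [12.8385  11.0720  32.4995  23.0986]
a=μᵀx=1.536949  b=𝟙ᵀx=10.246795  c=𝟙ᵀy=79.508611  D=ac−b²=17.203840
λ₁=(c·0.164−b)/D = (79.508611·0.164−10.246795)/17.203840 = 0.162325
λ₂=(a−b·0.164)/D = (1.536949−10.246795·0.164)/17.203840 = -0.008343
w* = 0.162325·x + -0.008343·y:
  w_0 = 0.162325·0.7219 + -0.008343·12.8385 = 0.0101  (Honeywell)
  w_1 = 0.162325·2.4470 + -0.008343·11.0720 = 0.3048  (Boeing)
  w_2 = 0.162325·5.1386 + -0.008343·32.4995 = 0.5630  (Xerox)
  w_3 = 0.162325·1.9394 + -0.008343·23.0986 = 0.1221  (Intel)
Σw_i=1.0000  μᵀw=0.1640
σ²=wᵀΣw=λ₁·μ_p+λ₂ = 0.162325·0.164 + -0.008343 = 0.018279 ≈ 0.0183

0.0101  0.3048  0.5630  0.1221


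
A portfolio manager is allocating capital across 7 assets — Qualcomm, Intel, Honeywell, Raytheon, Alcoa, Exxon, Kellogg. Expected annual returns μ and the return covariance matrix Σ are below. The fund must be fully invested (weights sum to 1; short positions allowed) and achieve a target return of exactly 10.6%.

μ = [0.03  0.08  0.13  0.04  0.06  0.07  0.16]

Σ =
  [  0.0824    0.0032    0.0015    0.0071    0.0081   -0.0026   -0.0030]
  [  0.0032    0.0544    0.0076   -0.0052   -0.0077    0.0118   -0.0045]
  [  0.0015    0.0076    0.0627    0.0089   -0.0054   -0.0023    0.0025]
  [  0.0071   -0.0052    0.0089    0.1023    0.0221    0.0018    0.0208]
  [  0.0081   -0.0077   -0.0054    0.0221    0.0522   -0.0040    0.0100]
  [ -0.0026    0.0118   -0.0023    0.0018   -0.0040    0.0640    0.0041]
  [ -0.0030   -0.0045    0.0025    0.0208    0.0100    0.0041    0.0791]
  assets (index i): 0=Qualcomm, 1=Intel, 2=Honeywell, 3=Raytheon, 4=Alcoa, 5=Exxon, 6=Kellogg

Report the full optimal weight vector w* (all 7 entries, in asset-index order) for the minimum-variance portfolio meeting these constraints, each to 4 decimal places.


0.0502  0.1756  0.2597  -0.0469  0.1955  0.1302  0.2358

p=Σ⁻¹μ = [0.2779  1.2831  2.0526  -0.4538  1.3995  0.9184  1.9362]
q=Σ⁻¹𝟙 = [9.8747  16.4300  15.2819  2.0640  19.9853  14.1178  9.6673]
a=μᵀp=0.817731  b=𝟙ᵀp=7.413980  c=𝟙ᵀq=87.420968  D=ac−b²=16.519715
λ₁=(c·0.106−b)/D = (87.420968·0.106−7.413980)/16.519715 = 0.112147
λ₂=(a−b·0.106)/D = (0.817731−7.413980·0.106)/16.519715 = 0.001928
w* = 0.112147·p + 0.001928·q:
  w_0 = 0.112147·0.2779 + 0.001928·9.8747 = 0.0502  (Qualcomm)
  w_1 = 0.112147·1.2831 + 0.001928·16.4300 = 0.1756  (Intel)
  w_2 = 0.112147·2.0526 + 0.001928·15.2819 = 0.2597  (Honeywell)
  w_3 = 0.112147·-0.4538 + 0.001928·2.0640 = -0.0469  (Raytheon)
  w_4 = 0.112147·1.3995 + 0.001928·19.9853 = 0.1955  (Alcoa)
  w_5 = 0.112147·0.9184 + 0.001928·14.1178 = 0.1302  (Exxon)
  w_6 = 0.112147·1.9362 + 0.001928·9.6673 = 0.2358  (Kellogg)
Σw_i=1.0000  μᵀw=0.1060
σ²=wᵀΣw=λ₁·μ_p+λ₂ = 0.112147·0.106 + 0.001928 = 0.013816 ≈ 0.0138


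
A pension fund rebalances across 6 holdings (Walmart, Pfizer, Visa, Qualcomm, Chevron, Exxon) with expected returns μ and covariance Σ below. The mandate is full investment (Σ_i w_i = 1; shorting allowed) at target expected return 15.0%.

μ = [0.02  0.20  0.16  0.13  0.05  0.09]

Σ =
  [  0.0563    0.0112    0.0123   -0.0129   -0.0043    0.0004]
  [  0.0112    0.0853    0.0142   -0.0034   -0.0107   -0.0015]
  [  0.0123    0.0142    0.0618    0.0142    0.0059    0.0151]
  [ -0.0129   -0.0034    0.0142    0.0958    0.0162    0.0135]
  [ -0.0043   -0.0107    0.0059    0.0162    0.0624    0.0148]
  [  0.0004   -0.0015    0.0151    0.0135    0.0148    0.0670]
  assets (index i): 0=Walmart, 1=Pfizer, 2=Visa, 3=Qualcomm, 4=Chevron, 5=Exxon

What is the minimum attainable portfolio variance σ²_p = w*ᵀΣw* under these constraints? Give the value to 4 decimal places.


g=Σ⁻¹μ = [-0.1890  2.2169  1.6697  0.9645  0.5961  0.6917]
h=Σ⁻¹𝟙 = [17.6398  10.9499  4.5370  8.8382  14.2327  9.1179]
a=μᵀg=0.924191  b=𝟙ᵀg=5.949904  c=𝟙ᵀh=65.315533  D=ac−b²=24.962684
λ₁=(c·0.150−b)/D = (65.315533·0.150−5.949904)/24.962684 = 0.154127
λ₂=(a−b·0.150)/D = (0.924191−5.949904·0.150)/24.962684 = 0.001270
w* = 0.154127·g + 0.001270·h:
  w_0 = 0.154127·-0.1890 + 0.001270·17.6398 = -0.0067  (Walmart)
  w_1 = 0.154127·2.2169 + 0.001270·10.9499 = 0.3556  (Pfizer)
  w_2 = 0.154127·1.6697 + 0.001270·4.5370 = 0.2631  (Visa)
  w_3 = 0.154127·0.9645 + 0.001270·8.8382 = 0.1599  (Qualcomm)
  w_4 = 0.154127·0.5961 + 0.001270·14.2327 = 0.1099  (Chevron)
  w_5 = 0.154127·0.6917 + 0.001270·9.1179 = 0.1182  (Exxon)
Σw_i=1.0000  μᵀw=0.1500
σ²=wᵀΣw=λ₁·μ_p+λ₂ = 0.154127·0.150 + 0.001270 = 0.024389 ≈ 0.0244

0.0244


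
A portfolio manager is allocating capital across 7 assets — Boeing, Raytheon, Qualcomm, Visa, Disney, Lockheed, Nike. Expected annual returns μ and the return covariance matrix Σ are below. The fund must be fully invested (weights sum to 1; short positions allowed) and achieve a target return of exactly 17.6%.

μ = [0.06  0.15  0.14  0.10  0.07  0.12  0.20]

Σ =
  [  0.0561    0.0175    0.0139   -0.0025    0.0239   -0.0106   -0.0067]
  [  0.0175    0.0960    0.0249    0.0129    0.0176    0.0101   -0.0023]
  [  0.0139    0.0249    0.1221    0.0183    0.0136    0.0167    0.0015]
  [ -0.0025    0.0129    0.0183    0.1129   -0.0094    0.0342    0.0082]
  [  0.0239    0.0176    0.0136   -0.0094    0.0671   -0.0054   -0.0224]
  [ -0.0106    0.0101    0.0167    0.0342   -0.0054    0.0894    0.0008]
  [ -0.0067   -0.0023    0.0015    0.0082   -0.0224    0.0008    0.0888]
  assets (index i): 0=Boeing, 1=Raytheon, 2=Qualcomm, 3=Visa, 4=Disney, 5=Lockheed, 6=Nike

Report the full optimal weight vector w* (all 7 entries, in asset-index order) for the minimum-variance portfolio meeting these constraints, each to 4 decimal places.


-0.1550  0.2583  0.1249  -0.0335  0.1378  0.1340  0.5334

x=Σ⁻¹μ = [0.5545  0.9599  0.4831  0.2902  1.5172  1.1662  2.6562]
y=Σ⁻¹𝟙 = [13.9479  3.0553  1.7410  5.3919  15.6614  10.9117  15.7178]
a=μᵀx=1.051303  b=𝟙ᵀx=7.627361  c=𝟙ᵀy=66.427027  D=ac−b²=11.658324
λ₁=(c·0.176−b)/D = (66.427027·0.176−7.627361)/11.658324 = 0.348575
λ₂=(a−b·0.176)/D = (1.051303−7.627361·0.176)/11.658324 = -0.024970
w* = 0.348575·x + -0.024970·y:
  w_0 = 0.348575·0.5545 + -0.024970·13.9479 = -0.1550  (Boeing)
  w_1 = 0.348575·0.9599 + -0.024970·3.0553 = 0.2583  (Raytheon)
  w_2 = 0.348575·0.4831 + -0.024970·1.7410 = 0.1249  (Qualcomm)
  w_3 = 0.348575·0.2902 + -0.024970·5.3919 = -0.0335  (Visa)
  w_4 = 0.348575·1.5172 + -0.024970·15.6614 = 0.1378  (Disney)
  w_5 = 0.348575·1.1662 + -0.024970·10.9117 = 0.1340  (Lockheed)
  w_6 = 0.348575·2.6562 + -0.024970·15.7178 = 0.5334  (Nike)
Σw_i=1.0000  μᵀw=0.1760
σ²=wᵀΣw=λ₁·μ_p+λ₂ = 0.348575·0.176 + -0.024970 = 0.036379 ≈ 0.0364


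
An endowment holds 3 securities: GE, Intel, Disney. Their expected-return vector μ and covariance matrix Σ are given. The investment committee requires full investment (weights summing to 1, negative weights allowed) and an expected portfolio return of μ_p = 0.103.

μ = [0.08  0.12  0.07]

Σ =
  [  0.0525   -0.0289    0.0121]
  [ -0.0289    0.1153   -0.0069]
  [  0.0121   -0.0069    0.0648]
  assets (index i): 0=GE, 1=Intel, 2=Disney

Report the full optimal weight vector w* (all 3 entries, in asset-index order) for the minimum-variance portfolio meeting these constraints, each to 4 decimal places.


0.4933  0.5613  -0.0546

p=Σ⁻¹μ = [2.2403  1.6524  0.8379]
q=Σ⁻¹𝟙 = [24.7774  15.6297  12.4697]
a=μᵀp=0.436171  b=𝟙ᵀp=4.730645  c=𝟙ᵀq=52.876912  D=ac−b²=0.684356
λ₁=(c·0.103−b)/D = (52.876912·0.103−4.730645)/0.684356 = 1.045766
λ₂=(a−b·0.103)/D = (0.436171−4.730645·0.103)/0.684356 = -0.074648
w* = 1.045766·p + -0.074648·q:
  w_0 = 1.045766·2.2403 + -0.074648·24.7774 = 0.4933  (GE)
  w_1 = 1.045766·1.6524 + -0.074648·15.6297 = 0.5613  (Intel)
  w_2 = 1.045766·0.8379 + -0.074648·12.4697 = -0.0546  (Disney)
Σw_i=1.0000  μᵀw=0.1030
σ²=wᵀΣw=λ₁·μ_p+λ₂ = 1.045766·0.103 + -0.074648 = 0.033066 ≈ 0.0331


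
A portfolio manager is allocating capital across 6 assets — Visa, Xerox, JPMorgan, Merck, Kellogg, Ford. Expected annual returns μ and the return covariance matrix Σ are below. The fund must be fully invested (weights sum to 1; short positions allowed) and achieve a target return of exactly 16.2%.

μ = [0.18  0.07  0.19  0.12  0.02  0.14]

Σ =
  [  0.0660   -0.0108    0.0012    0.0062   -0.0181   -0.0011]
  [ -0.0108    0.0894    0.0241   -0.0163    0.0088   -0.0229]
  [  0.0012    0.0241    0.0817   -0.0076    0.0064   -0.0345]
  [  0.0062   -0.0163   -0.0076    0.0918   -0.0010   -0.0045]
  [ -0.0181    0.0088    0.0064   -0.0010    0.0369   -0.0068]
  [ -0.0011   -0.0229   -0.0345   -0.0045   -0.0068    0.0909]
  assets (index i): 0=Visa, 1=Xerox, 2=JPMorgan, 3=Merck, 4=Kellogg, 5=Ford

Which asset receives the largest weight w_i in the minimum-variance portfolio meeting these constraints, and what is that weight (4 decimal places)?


JPMorgan (0.3256)

p=Σ⁻¹μ = [3.3011  1.2840  3.3506  1.7780  1.9503  3.4092]
q=Σ⁻¹𝟙 = [27.0694  15.3559  16.1897  14.7805  38.9129  24.9845]
a=μᵀp=2.050337  b=𝟙ᵀp=15.073192  c=𝟙ᵀq=137.292874  D=ac−b²=54.295530
λ₁=(c·0.162−b)/D = (137.292874·0.162−15.073192)/54.295530 = 0.132023
λ₂=(a−b·0.162)/D = (2.050337−15.073192·0.162)/54.295530 = -0.007211
w* = 0.132023·p + -0.007211·q:
  w_0 = 0.132023·3.3011 + -0.007211·27.0694 = 0.2406  (Visa)
  w_1 = 0.132023·1.2840 + -0.007211·15.3559 = 0.0588  (Xerox)
  w_2 = 0.132023·3.3506 + -0.007211·16.1897 = 0.3256  (JPMorgan)
  w_3 = 0.132023·1.7780 + -0.007211·14.7805 = 0.1282  (Merck)
  w_4 = 0.132023·1.9503 + -0.007211·38.9129 = -0.0231  (Kellogg)
  w_5 = 0.132023·3.4092 + -0.007211·24.9845 = 0.2699  (Ford)
Σw_i=1.0000  μᵀw=0.1620
σ²=wᵀΣw=λ₁·μ_p+λ₂ = 0.132023·0.162 + -0.007211 = 0.014177 ≈ 0.0142


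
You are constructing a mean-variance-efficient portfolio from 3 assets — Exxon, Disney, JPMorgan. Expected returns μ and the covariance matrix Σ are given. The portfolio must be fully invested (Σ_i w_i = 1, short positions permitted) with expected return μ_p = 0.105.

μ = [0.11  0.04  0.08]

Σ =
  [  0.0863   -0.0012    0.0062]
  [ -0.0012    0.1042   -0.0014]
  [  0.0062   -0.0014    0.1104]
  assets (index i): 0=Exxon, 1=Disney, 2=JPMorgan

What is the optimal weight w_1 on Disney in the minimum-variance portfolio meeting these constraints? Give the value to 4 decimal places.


-0.0498

g=Σ⁻¹μ = [1.2328  0.4069  0.6606]
h=Σ⁻¹𝟙 = [11.1094  9.8399  8.5589]
a=μᵀg=0.204734  b=𝟙ᵀg=2.300339  c=𝟙ᵀh=29.508136  D=ac−b²=0.749756
λ₁=(c·0.105−b)/D = (29.508136·0.105−2.300339)/0.749756 = 1.064367
λ₂=(a−b·0.105)/D = (0.204734−2.300339·0.105)/0.749756 = -0.049085
w* = 1.064367·g + -0.049085·h:
  w_0 = 1.064367·1.2328 + -0.049085·11.1094 = 0.7669  (Exxon)
  w_1 = 1.064367·0.4069 + -0.049085·9.8399 = -0.0498  (Disney)
  w_2 = 1.064367·0.6606 + -0.049085·8.5589 = 0.2830  (JPMorgan)
Σw_i=1.0000  μᵀw=0.1050
σ²=wᵀΣw=λ₁·μ_p+λ₂ = 1.064367·0.105 + -0.049085 = 0.062674 ≈ 0.0627


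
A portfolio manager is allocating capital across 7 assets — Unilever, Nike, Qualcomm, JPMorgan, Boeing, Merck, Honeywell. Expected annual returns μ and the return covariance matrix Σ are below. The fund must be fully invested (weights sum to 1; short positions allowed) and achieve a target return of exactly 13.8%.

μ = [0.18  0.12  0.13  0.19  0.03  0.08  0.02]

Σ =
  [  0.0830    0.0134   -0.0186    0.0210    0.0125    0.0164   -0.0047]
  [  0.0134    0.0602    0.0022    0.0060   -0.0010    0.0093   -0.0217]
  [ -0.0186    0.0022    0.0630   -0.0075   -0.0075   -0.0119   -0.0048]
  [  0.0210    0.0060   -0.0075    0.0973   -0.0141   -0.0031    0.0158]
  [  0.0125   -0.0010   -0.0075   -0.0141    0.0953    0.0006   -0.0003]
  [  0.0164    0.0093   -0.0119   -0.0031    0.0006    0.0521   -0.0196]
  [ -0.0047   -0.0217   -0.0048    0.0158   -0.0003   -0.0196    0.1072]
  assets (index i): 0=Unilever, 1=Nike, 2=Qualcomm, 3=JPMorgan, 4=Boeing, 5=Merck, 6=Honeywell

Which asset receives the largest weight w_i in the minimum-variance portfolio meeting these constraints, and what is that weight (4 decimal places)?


Qualcomm (0.3129)

x=Σ⁻¹μ = [1.8329  1.2884  3.2458  1.7502  0.5930  1.8514  0.7553]
y=Σ⁻¹𝟙 = [6.5675  15.4935  26.5471  9.8946  13.2298  27.4596  17.5405]
a=μᵀx=1.420022  b=𝟙ᵀx=11.316954  c=𝟙ᵀy=116.732699  D=ac−b²=37.689606
λ₁=(c·0.138−b)/D = (116.732699·0.138−11.316954)/37.689606 = 0.127148
λ₂=(a−b·0.138)/D = (1.420022−11.316954·0.138)/37.689606 = -0.003760
w* = 0.127148·x + -0.003760·y:
  w_0 = 0.127148·1.8329 + -0.003760·6.5675 = 0.2084  (Unilever)
  w_1 = 0.127148·1.2884 + -0.003760·15.4935 = 0.1056  (Nike)
  w_2 = 0.127148·3.2458 + -0.003760·26.5471 = 0.3129  (Qualcomm)
  w_3 = 0.127148·1.7502 + -0.003760·9.8946 = 0.1853  (JPMorgan)
  w_4 = 0.127148·0.5930 + -0.003760·13.2298 = 0.0257  (Boeing)
  w_5 = 0.127148·1.8514 + -0.003760·27.4596 = 0.1321  (Merck)
  w_6 = 0.127148·0.7553 + -0.003760·17.5405 = 0.0301  (Honeywell)
Σw_i=1.0000  μᵀw=0.1380
σ²=wᵀΣw=λ₁·μ_p+λ₂ = 0.127148·0.138 + -0.003760 = 0.013786 ≈ 0.0138


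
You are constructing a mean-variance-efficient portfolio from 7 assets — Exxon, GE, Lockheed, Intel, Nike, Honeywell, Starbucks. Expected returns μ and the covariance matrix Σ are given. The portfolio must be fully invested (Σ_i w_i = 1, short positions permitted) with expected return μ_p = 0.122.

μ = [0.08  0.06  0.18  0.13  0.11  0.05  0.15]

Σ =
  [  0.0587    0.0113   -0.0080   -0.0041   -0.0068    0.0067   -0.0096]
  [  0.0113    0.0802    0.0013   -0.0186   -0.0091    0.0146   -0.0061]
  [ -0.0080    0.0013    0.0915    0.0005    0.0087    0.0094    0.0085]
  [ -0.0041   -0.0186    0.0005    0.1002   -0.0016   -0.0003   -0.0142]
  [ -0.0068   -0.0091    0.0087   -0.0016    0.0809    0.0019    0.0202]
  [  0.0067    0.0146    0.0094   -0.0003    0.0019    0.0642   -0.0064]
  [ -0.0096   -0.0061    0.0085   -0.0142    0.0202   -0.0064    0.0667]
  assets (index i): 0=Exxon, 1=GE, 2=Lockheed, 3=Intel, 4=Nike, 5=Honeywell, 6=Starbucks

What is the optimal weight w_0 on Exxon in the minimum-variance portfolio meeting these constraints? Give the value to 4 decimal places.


0.1898

x=Σ⁻¹μ = [2.0132  1.1320  1.7631  1.9651  0.8474  0.2972  2.6077]
y=Σ⁻¹𝟙 = [19.7488  13.9633  8.5018  16.2982  9.8639  10.8282  19.5500]
a=μᵀx=1.301025  b=𝟙ᵀx=10.625722  c=𝟙ᵀy=98.754141  D=ac−b²=15.575589
λ₁=(c·0.122−b)/D = (98.754141·0.122−10.625722)/15.575589 = 0.091315
λ₂=(a−b·0.122)/D = (1.301025−10.625722·0.122)/15.575589 = 0.000301
w* = 0.091315·x + 0.000301·y:
  w_0 = 0.091315·2.0132 + 0.000301·19.7488 = 0.1898  (Exxon)
  w_1 = 0.091315·1.1320 + 0.000301·13.9633 = 0.1076  (GE)
  w_2 = 0.091315·1.7631 + 0.000301·8.5018 = 0.1636  (Lockheed)
  w_3 = 0.091315·1.9651 + 0.000301·16.2982 = 0.1843  (Intel)
  w_4 = 0.091315·0.8474 + 0.000301·9.8639 = 0.0803  (Nike)
  w_5 = 0.091315·0.2972 + 0.000301·10.8282 = 0.0304  (Honeywell)
  w_6 = 0.091315·2.6077 + 0.000301·19.5500 = 0.2440  (Starbucks)
Σw_i=1.0000  μᵀw=0.1220
σ²=wᵀΣw=λ₁·μ_p+λ₂ = 0.091315·0.122 + 0.000301 = 0.011441 ≈ 0.0114


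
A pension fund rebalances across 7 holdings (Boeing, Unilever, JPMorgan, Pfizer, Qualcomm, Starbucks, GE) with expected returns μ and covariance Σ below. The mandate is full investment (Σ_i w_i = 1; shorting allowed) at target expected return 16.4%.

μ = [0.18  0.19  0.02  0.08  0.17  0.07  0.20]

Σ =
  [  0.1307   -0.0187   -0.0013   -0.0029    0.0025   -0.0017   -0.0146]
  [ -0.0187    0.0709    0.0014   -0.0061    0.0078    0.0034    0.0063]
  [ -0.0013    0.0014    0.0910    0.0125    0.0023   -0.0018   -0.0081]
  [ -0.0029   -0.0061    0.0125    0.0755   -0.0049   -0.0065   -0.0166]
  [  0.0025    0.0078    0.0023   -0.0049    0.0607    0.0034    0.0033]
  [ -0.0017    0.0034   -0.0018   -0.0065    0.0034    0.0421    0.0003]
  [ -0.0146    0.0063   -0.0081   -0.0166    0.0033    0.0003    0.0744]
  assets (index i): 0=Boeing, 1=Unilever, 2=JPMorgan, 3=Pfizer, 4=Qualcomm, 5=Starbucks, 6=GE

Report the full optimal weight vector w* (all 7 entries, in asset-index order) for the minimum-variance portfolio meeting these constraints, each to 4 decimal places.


u=Σ⁻¹μ = [2.1857  2.8331  0.1536  2.3678  2.2571  1.6884  3.3153]
v=Σ⁻¹𝟙 = [12.5840  14.6098  10.0458  20.6063  12.8620  25.5132  19.6911]
a=μᵀu=2.289179  b=𝟙ᵀu=14.801084  c=𝟙ᵀv=115.912139  D=ac−b²=46.271526
λ₁=(c·0.164−b)/D = (115.912139·0.164−14.801084)/46.271526 = 0.090952
λ₂=(a−b·0.164)/D = (2.289179−14.801084·0.164)/46.271526 = -0.002987
w* = 0.090952·u + -0.002987·v:
  w_0 = 0.090952·2.1857 + -0.002987·12.5840 = 0.1612  (Boeing)
  w_1 = 0.090952·2.8331 + -0.002987·14.6098 = 0.2140  (Unilever)
  w_2 = 0.090952·0.1536 + -0.002987·10.0458 = -0.0160  (JPMorgan)
  w_3 = 0.090952·2.3678 + -0.002987·20.6063 = 0.1538  (Pfizer)
  w_4 = 0.090952·2.2571 + -0.002987·12.8620 = 0.1669  (Qualcomm)
  w_5 = 0.090952·1.6884 + -0.002987·25.5132 = 0.0774  (Starbucks)
  w_6 = 0.090952·3.3153 + -0.002987·19.6911 = 0.2427  (GE)
Σw_i=1.0000  μᵀw=0.1640
σ²=wᵀΣw=λ₁·μ_p+λ₂ = 0.090952·0.164 + -0.002987 = 0.011930 ≈ 0.0119

0.1612  0.2140  -0.0160  0.1538  0.1669  0.0774  0.2427


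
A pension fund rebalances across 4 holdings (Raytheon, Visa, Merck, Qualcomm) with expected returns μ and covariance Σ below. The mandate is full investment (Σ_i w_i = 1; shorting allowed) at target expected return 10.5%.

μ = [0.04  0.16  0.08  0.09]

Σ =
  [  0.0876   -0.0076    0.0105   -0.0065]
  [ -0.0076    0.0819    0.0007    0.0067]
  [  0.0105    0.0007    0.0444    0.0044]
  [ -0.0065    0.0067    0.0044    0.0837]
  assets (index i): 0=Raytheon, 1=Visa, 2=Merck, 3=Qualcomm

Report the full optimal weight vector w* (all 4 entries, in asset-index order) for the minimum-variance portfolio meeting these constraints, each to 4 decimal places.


x=Σ⁻¹μ = [0.5002  1.9148  1.5663  0.8785]
y=Σ⁻¹𝟙 = [11.0433  12.1879  18.6436  10.8493]
a=μᵀx=0.530736  b=𝟙ᵀx=4.859724  c=𝟙ᵀy=52.724130  D=ac−b²=4.365698
λ₁=(c·0.105−b)/D = (52.724130·0.105−4.859724)/4.365698 = 0.154914
λ₂=(a−b·0.105)/D = (0.530736−4.859724·0.105)/4.365698 = 0.004688
w* = 0.154914·x + 0.004688·y:
  w_0 = 0.154914·0.5002 + 0.004688·11.0433 = 0.1293  (Raytheon)
  w_1 = 0.154914·1.9148 + 0.004688·12.1879 = 0.3538  (Visa)
  w_2 = 0.154914·1.5663 + 0.004688·18.6436 = 0.3300  (Merck)
  w_3 = 0.154914·0.8785 + 0.004688·10.8493 = 0.1870  (Qualcomm)
Σw_i=1.0000  μᵀw=0.1050
σ²=wᵀΣw=λ₁·μ_p+λ₂ = 0.154914·0.105 + 0.004688 = 0.020954 ≈ 0.0210

0.1293  0.3538  0.3300  0.1870


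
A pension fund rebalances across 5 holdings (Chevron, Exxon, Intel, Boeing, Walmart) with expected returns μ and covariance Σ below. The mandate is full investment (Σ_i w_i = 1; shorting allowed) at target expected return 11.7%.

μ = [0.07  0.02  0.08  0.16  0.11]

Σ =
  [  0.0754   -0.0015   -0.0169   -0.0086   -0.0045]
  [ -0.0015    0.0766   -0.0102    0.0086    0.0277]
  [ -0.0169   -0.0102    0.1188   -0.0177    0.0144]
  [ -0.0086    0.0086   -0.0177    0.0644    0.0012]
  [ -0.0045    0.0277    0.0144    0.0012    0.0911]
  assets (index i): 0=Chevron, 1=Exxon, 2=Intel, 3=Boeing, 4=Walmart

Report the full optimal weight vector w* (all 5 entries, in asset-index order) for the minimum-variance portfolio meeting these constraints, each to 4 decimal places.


0.2458  -0.0111  0.1822  0.4260  0.1570

p=Σ⁻¹μ = [1.6049  -0.3076  1.1894  3.0453  1.1522]
q=Σ⁻¹𝟙 = [19.4174  10.8521  14.4320  20.5249  6.0848]
a=μᵀp=0.815330  b=𝟙ᵀp=6.684136  c=𝟙ᵀq=71.311193  D=ac−b²=13.464453
λ₁=(c·0.117−b)/D = (71.311193·0.117−6.684136)/13.464453 = 0.123234
λ₂=(a−b·0.117)/D = (0.815330−6.684136·0.117)/13.464453 = 0.002472
w* = 0.123234·p + 0.002472·q:
  w_0 = 0.123234·1.6049 + 0.002472·19.4174 = 0.2458  (Chevron)
  w_1 = 0.123234·-0.3076 + 0.002472·10.8521 = -0.0111  (Exxon)
  w_2 = 0.123234·1.1894 + 0.002472·14.4320 = 0.1822  (Intel)
  w_3 = 0.123234·3.0453 + 0.002472·20.5249 = 0.4260  (Boeing)
  w_4 = 0.123234·1.1522 + 0.002472·6.0848 = 0.1570  (Walmart)
Σw_i=1.0000  μᵀw=0.1170
σ²=wᵀΣw=λ₁·μ_p+λ₂ = 0.123234·0.117 + 0.002472 = 0.016890 ≈ 0.0169


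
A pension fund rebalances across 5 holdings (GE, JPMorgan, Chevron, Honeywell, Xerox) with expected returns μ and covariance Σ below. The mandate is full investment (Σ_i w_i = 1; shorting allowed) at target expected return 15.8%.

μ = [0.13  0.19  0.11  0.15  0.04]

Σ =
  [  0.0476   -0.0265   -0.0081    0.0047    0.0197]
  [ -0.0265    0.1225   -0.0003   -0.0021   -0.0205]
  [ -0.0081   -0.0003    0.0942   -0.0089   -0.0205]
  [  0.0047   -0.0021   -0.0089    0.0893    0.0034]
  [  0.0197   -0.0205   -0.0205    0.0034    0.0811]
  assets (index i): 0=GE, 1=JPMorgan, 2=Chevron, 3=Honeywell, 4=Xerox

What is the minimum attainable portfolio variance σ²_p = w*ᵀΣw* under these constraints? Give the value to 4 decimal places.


g=Σ⁻¹μ = [4.0724  2.5547  1.8015  1.6847  0.5345]
h=Σ⁻¹𝟙 = [26.1318  16.3878  17.0258  11.3739  13.9520]
a=μᵀg=1.487054  b=𝟙ᵀg=10.647805  c=𝟙ᵀh=84.871234  D=ac−b²=12.832358
λ₁=(c·0.158−b)/D = (84.871234·0.158−10.647805)/12.832358 = 0.215225
λ₂=(a−b·0.158)/D = (1.487054−10.647805·0.158)/12.832358 = -0.015219
w* = 0.215225·g + -0.015219·h:
  w_0 = 0.215225·4.0724 + -0.015219·26.1318 = 0.4788  (GE)
  w_1 = 0.215225·2.5547 + -0.015219·16.3878 = 0.3004  (JPMorgan)
  w_2 = 0.215225·1.8015 + -0.015219·17.0258 = 0.1286  (Chevron)
  w_3 = 0.215225·1.6847 + -0.015219·11.3739 = 0.1895  (Honeywell)
  w_4 = 0.215225·0.5345 + -0.015219·13.9520 = -0.0973  (Xerox)
Σw_i=1.0000  μᵀw=0.1580
σ²=wᵀΣw=λ₁·μ_p+λ₂ = 0.215225·0.158 + -0.015219 = 0.018786 ≈ 0.0188

0.0188


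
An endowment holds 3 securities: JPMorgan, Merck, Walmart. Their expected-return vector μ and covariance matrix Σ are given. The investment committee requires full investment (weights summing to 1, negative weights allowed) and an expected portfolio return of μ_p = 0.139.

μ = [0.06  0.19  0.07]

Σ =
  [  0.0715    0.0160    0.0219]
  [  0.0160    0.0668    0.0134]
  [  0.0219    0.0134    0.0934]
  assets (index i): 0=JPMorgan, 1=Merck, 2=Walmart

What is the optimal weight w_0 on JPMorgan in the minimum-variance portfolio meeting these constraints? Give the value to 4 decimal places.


0.2171

u=Σ⁻¹μ = [0.1241  2.7492  0.3259]
v=Σ⁻¹𝟙 = [9.3356  11.3521  6.8890]
a=μᵀu=0.552611  b=𝟙ᵀu=3.199258  c=𝟙ᵀv=27.576687  D=ac−b²=5.003919
λ₁=(c·0.139−b)/D = (27.576687·0.139−3.199258)/5.003919 = 0.126681
λ₂=(a−b·0.139)/D = (0.552611−3.199258·0.139)/5.003919 = 0.021566
w* = 0.126681·u + 0.021566·v:
  w_0 = 0.126681·0.1241 + 0.021566·9.3356 = 0.2171  (JPMorgan)
  w_1 = 0.126681·2.7492 + 0.021566·11.3521 = 0.5931  (Merck)
  w_2 = 0.126681·0.3259 + 0.021566·6.8890 = 0.1899  (Walmart)
Σw_i=1.0000  μᵀw=0.1390
σ²=wᵀΣw=λ₁·μ_p+λ₂ = 0.126681·0.139 + 0.021566 = 0.039175 ≈ 0.0392


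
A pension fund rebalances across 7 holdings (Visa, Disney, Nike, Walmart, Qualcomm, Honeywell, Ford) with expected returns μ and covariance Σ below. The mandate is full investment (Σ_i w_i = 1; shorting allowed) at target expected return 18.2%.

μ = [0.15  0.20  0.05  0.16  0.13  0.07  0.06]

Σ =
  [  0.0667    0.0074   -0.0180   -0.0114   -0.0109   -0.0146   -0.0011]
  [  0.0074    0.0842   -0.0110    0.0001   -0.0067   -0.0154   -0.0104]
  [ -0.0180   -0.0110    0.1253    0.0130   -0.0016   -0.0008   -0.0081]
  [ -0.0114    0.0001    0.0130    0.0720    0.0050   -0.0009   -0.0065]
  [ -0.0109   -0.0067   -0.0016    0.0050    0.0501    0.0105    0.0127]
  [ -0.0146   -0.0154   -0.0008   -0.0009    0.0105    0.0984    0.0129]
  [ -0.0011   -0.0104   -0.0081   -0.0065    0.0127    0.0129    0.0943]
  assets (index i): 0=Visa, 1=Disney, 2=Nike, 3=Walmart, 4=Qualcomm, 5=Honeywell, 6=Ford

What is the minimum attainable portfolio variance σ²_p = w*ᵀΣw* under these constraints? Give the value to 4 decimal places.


0.0254

x=Σ⁻¹μ = [3.4105  2.7541  0.9660  2.4454  3.0627  1.2672  0.6455]
y=Σ⁻¹𝟙 = [25.6884  16.6106  12.5601  15.2718  21.2956  13.2069  10.1929]
a=μᵀx=2.027536  b=𝟙ᵀx=14.551342  c=𝟙ᵀy=114.826131  D=ac−b²=21.072542
λ₁=(c·0.182−b)/D = (114.826131·0.182−14.551342)/21.072542 = 0.301198
λ₂=(a−b·0.182)/D = (2.027536−14.551342·0.182)/21.072542 = -0.029461
w* = 0.301198·x + -0.029461·y:
  w_0 = 0.301198·3.4105 + -0.029461·25.6884 = 0.2704  (Visa)
  w_1 = 0.301198·2.7541 + -0.029461·16.6106 = 0.3402  (Disney)
  w_2 = 0.301198·0.9660 + -0.029461·12.5601 = -0.0791  (Nike)
  w_3 = 0.301198·2.4454 + -0.029461·15.2718 = 0.2866  (Walmart)
  w_4 = 0.301198·3.0627 + -0.029461·21.2956 = 0.2951  (Qualcomm)
  w_5 = 0.301198·1.2672 + -0.029461·13.2069 = -0.0074  (Honeywell)
  w_6 = 0.301198·0.6455 + -0.029461·10.1929 = -0.1059  (Ford)
Σw_i=1.0000  μᵀw=0.1820
σ²=wᵀΣw=λ₁·μ_p+λ₂ = 0.301198·0.182 + -0.029461 = 0.025358 ≈ 0.0254


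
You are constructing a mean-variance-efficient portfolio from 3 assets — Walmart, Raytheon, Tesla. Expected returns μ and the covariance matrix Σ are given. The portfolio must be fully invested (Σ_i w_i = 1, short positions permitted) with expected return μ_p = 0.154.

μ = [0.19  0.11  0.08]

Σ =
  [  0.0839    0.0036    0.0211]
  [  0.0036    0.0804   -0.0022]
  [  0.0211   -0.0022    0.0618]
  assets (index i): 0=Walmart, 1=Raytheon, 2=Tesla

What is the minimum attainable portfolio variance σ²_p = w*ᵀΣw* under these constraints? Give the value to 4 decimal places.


x=Σ⁻¹μ = [2.0478  1.2940  0.6414]
y=Σ⁻¹𝟙 = [7.8796  12.4663  13.9347]
a=μᵀx=0.582731  b=𝟙ᵀx=3.983195  c=𝟙ᵀy=34.280622  D=ac−b²=4.110534
λ₁=(c·0.154−b)/D = (34.280622·0.154−3.983195)/4.110534 = 0.315293
λ₂=(a−b·0.154)/D = (0.582731−3.983195·0.154)/4.110534 = -0.007464
w* = 0.315293·x + -0.007464·y:
  w_0 = 0.315293·2.0478 + -0.007464·7.8796 = 0.5868  (Walmart)
  w_1 = 0.315293·1.2940 + -0.007464·12.4663 = 0.3149  (Raytheon)
  w_2 = 0.315293·0.6414 + -0.007464·13.9347 = 0.0982  (Tesla)
Σw_i=1.0000  μᵀw=0.1540
σ²=wᵀΣw=λ₁·μ_p+λ₂ = 0.315293·0.154 + -0.007464 = 0.041091 ≈ 0.0411

0.0411


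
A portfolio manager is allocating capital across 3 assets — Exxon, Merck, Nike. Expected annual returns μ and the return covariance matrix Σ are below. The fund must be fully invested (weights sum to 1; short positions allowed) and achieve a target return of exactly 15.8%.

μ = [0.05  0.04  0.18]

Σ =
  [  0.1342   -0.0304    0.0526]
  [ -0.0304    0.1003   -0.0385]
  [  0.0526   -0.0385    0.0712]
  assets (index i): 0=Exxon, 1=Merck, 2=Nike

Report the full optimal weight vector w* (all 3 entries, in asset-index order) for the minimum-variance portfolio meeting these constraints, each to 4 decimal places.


-0.1933  0.3366  0.8567

u=Σ⁻¹μ = [-0.8353  1.7073  4.0683]
v=Σ⁻¹𝟙 = [3.1396  19.4620  22.2492]
a=μᵀu=0.758825  b=𝟙ᵀu=4.940317  c=𝟙ᵀv=44.850819  D=ac−b²=9.627212
λ₁=(c·0.158−b)/D = (44.850819·0.158−4.940317)/9.627212 = 0.222921
λ₂=(a−b·0.158)/D = (0.758825−4.940317·0.158)/9.627212 = -0.002259
w* = 0.222921·u + -0.002259·v:
  w_0 = 0.222921·-0.8353 + -0.002259·3.1396 = -0.1933  (Exxon)
  w_1 = 0.222921·1.7073 + -0.002259·19.4620 = 0.3366  (Merck)
  w_2 = 0.222921·4.0683 + -0.002259·22.2492 = 0.8567  (Nike)
Σw_i=1.0000  μᵀw=0.1580
σ²=wᵀΣw=λ₁·μ_p+λ₂ = 0.222921·0.158 + -0.002259 = 0.032963 ≈ 0.0330


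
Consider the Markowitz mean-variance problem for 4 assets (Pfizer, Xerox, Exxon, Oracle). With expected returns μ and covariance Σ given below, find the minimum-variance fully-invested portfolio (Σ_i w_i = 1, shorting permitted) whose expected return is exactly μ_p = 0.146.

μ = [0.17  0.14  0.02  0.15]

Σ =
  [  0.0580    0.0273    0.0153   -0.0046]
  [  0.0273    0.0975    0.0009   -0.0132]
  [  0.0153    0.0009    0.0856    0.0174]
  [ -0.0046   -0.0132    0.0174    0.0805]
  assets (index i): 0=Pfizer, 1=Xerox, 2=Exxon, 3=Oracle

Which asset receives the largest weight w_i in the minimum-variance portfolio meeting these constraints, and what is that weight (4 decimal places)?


Pfizer (0.3739)

g=Σ⁻¹μ = [2.8689  0.9579  -0.7669  2.3501]
h=Σ⁻¹𝟙 = [12.5323  8.4561  6.6950  13.0780]
a=μᵀg=0.958990  b=𝟙ᵀg=5.409945  c=𝟙ᵀh=40.761362  D=ac−b²=9.822224
λ₁=(c·0.146−b)/D = (40.761362·0.146−5.409945)/9.822224 = 0.055101
λ₂=(a−b·0.146)/D = (0.958990−5.409945·0.146)/9.822224 = 0.017220
w* = 0.055101·g + 0.017220·h:
  w_0 = 0.055101·2.8689 + 0.017220·12.5323 = 0.3739  (Pfizer)
  w_1 = 0.055101·0.9579 + 0.017220·8.4561 = 0.1984  (Xerox)
  w_2 = 0.055101·-0.7669 + 0.017220·6.6950 = 0.0730  (Exxon)
  w_3 = 0.055101·2.3501 + 0.017220·13.0780 = 0.3547  (Oracle)
Σw_i=1.0000  μᵀw=0.1460
σ²=wᵀΣw=λ₁·μ_p+λ₂ = 0.055101·0.146 + 0.017220 = 0.025265 ≈ 0.0253


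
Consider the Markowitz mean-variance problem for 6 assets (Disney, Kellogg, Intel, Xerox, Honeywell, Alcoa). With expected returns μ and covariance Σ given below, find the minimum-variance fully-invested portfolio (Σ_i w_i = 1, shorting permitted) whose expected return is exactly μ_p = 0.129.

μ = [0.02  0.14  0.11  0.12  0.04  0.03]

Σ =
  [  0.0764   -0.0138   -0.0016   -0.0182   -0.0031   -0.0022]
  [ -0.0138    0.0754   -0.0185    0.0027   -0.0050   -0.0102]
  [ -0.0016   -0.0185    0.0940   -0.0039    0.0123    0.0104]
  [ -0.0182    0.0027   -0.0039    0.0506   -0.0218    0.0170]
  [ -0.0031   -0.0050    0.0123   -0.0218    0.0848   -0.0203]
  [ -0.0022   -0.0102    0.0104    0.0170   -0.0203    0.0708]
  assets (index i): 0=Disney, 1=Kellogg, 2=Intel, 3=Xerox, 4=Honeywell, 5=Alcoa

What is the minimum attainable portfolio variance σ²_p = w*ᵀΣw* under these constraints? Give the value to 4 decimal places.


x=Σ⁻¹μ = [1.6509  2.5505  1.6475  3.4984  1.3802  0.1562]
y=Σ⁻¹𝟙 = [27.4257  23.7847  12.2475  34.9349  25.0908  15.4098]
a=μᵀx=1.051020  b=𝟙ᵀx=10.883706  c=𝟙ᵀy=138.893370  D=ac−b²=27.524663
λ₁=(c·0.129−b)/D = (138.893370·0.129−10.883706)/27.524663 = 0.255536
λ₂=(a−b·0.129)/D = (1.051020−10.883706·0.129)/27.524663 = -0.012824
w* = 0.255536·x + -0.012824·y:
  w_0 = 0.255536·1.6509 + -0.012824·27.4257 = 0.0701  (Disney)
  w_1 = 0.255536·2.5505 + -0.012824·23.7847 = 0.3467  (Kellogg)
  w_2 = 0.255536·1.6475 + -0.012824·12.2475 = 0.2639  (Intel)
  w_3 = 0.255536·3.4984 + -0.012824·34.9349 = 0.4460  (Xerox)
  w_4 = 0.255536·1.3802 + -0.012824·25.0908 = 0.0309  (Honeywell)
  w_5 = 0.255536·0.1562 + -0.012824·15.4098 = -0.1577  (Alcoa)
Σw_i=1.0000  μᵀw=0.1290
σ²=wᵀΣw=λ₁·μ_p+λ₂ = 0.255536·0.129 + -0.012824 = 0.020140 ≈ 0.0201

0.0201


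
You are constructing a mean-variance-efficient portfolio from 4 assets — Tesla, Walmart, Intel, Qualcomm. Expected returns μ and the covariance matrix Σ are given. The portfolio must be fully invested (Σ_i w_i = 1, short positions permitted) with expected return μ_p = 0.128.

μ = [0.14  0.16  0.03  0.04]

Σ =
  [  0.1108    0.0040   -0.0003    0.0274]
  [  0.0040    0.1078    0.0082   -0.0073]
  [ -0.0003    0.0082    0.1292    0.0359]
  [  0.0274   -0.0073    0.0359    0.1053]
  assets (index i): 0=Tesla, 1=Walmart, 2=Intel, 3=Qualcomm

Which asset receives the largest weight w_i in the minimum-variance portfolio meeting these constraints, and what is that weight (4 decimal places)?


u=Σ⁻¹μ = [1.1778  1.4418  0.1052  0.1375]
v=Σ⁻¹𝟙 = [7.1236  9.0370  5.3963  6.4298]
a=μᵀu=0.404238  b=𝟙ᵀu=2.862311  c=𝟙ᵀv=27.986740  D=ac−b²=3.120466
λ₁=(c·0.128−b)/D = (27.986740·0.128−2.862311)/3.120466 = 0.230732
λ₂=(a−b·0.128)/D = (0.404238−2.862311·0.128)/3.120466 = 0.012133
w* = 0.230732·u + 0.012133·v:
  w_0 = 0.230732·1.1778 + 0.012133·7.1236 = 0.3582  (Tesla)
  w_1 = 0.230732·1.4418 + 0.012133·9.0370 = 0.4423  (Walmart)
  w_2 = 0.230732·0.1052 + 0.012133·5.3963 = 0.0898  (Intel)
  w_3 = 0.230732·0.1375 + 0.012133·6.4298 = 0.1097  (Qualcomm)
Σw_i=1.0000  μᵀw=0.1280
σ²=wᵀΣw=λ₁·μ_p+λ₂ = 0.230732·0.128 + 0.012133 = 0.041667 ≈ 0.0417

Walmart (0.4423)


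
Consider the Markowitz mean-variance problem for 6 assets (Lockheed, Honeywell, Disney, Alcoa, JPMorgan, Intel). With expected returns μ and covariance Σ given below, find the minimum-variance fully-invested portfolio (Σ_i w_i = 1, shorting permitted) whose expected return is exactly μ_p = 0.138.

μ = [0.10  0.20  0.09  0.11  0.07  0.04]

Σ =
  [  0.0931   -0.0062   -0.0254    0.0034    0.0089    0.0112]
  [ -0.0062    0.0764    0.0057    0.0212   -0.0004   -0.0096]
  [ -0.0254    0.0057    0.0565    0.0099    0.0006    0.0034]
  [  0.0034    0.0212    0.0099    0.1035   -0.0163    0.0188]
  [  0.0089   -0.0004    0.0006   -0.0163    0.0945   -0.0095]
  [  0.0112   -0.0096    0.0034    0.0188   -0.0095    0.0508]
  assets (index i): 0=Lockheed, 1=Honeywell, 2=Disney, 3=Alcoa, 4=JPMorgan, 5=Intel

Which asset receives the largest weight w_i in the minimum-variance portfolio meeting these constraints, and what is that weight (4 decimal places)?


x=Σ⁻¹μ = [1.6017  2.6463  1.9452  0.2406  0.7156  0.8490]
y=Σ⁻¹𝟙 = [13.8498  14.4090  20.7372  2.6151  11.5847  19.1652]
a=μᵀx=0.975014  b=𝟙ᵀx=7.998322  c=𝟙ᵀy=82.360981  D=ac−b²=16.329927
λ₁=(c·0.138−b)/D = (82.360981·0.138−7.998322)/16.329927 = 0.206216
λ₂=(a−b·0.138)/D = (0.975014−7.998322·0.138)/16.329927 = -0.007885
w* = 0.206216·x + -0.007885·y:
  w_0 = 0.206216·1.6017 + -0.007885·13.8498 = 0.2211  (Lockheed)
  w_1 = 0.206216·2.6463 + -0.007885·14.4090 = 0.4321  (Honeywell)
  w_2 = 0.206216·1.9452 + -0.007885·20.7372 = 0.2376  (Disney)
  w_3 = 0.206216·0.2406 + -0.007885·2.6151 = 0.0290  (Alcoa)
  w_4 = 0.206216·0.7156 + -0.007885·11.5847 = 0.0562  (JPMorgan)
  w_5 = 0.206216·0.8490 + -0.007885·19.1652 = 0.0240  (Intel)
Σw_i=1.0000  μᵀw=0.1380
σ²=wᵀΣw=λ₁·μ_p+λ₂ = 0.206216·0.138 + -0.007885 = 0.020573 ≈ 0.0206

Honeywell (0.4321)
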